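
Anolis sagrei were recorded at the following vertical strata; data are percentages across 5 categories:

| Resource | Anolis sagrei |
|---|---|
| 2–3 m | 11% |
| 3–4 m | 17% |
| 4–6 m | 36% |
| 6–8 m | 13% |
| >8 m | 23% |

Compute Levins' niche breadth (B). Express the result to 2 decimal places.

Convert percentages to proportions (divide by 100).
Σpᵢ² = 0.11² + 0.17² + 0.36² + 0.13² + 0.23² = 0.0121 + 0.0289 + 0.1296 + 0.0169 + 0.0529 = 0.2404
B = 1 / 0.2404 = 4.1597

4.16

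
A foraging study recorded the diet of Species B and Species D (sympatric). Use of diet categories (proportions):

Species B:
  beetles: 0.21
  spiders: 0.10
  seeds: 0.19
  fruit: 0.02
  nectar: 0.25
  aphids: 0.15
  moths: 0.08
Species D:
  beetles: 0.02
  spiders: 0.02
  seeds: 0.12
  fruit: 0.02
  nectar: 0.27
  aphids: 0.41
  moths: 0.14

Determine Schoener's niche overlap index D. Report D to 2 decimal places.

0.66

Σ|p₁ᵢ − p₂ᵢ| = 0.19 + 0.08 + 0.07 + 0.00 + 0.02 + 0.26 + 0.06 = 0.68
D = 1 − ½ × 0.68 = 1 − 0.340 = 0.6600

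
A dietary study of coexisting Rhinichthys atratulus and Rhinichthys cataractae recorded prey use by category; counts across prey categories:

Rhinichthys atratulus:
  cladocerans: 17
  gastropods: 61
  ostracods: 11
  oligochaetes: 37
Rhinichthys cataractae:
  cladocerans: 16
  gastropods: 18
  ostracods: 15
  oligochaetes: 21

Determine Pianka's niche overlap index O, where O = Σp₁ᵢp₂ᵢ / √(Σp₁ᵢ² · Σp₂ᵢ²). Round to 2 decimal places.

Proportions for Rhinichthys atratulus (n=126): 17/126=0.1349, 61/126=0.4841, 11/126=0.0873, 37/126=0.2937
Proportions for Rhinichthys cataractae (n=70): 16/70=0.2286, 18/70=0.2571, 15/70=0.2143, 21/70=0.3000
Σ p₁ᵢp₂ᵢ = 0.030838 + 0.124462 + 0.018708 + 0.088110 = 0.262118
Σp_1ᵢ² = 0.1349² + 0.4841² + 0.0873² + 0.2937² = 0.018198 + 0.234353 + 0.007621 + 0.086260 = 0.346432
Σp_2ᵢ² = 0.2286² + 0.2571² + 0.2143² + 0.3000² = 0.052258 + 0.066100 + 0.045924 + 0.090000 = 0.254282
O = 0.262118 / √(0.346432 × 0.254282) = 0.262118 / 0.2968020 = 0.8831

0.88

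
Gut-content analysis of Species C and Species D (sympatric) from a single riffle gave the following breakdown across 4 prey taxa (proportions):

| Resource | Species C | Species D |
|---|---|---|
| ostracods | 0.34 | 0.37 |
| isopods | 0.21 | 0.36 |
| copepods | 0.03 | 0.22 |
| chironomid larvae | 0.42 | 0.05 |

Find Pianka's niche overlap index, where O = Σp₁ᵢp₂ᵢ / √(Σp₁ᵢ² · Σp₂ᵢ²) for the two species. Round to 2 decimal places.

0.70

Σ p₁ᵢp₂ᵢ = 0.1258 + 0.0756 + 0.0066 + 0.0210 = 0.2290
Σp_1ᵢ² = 0.34² + 0.21² + 0.03² + 0.42² = 0.1156 + 0.0441 + 0.0009 + 0.1764 = 0.3370
Σp_2ᵢ² = 0.37² + 0.36² + 0.22² + 0.05² = 0.1369 + 0.1296 + 0.0484 + 0.0025 = 0.3174
O = 0.2290 / √(0.3370 × 0.3174) = 0.2290 / 0.32705 = 0.7002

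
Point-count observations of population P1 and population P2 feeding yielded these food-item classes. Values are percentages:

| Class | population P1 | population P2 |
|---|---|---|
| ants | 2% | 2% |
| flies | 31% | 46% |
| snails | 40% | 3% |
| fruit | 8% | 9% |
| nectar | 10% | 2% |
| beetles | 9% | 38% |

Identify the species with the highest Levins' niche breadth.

population P1

Convert percentages to proportions (divide by 100).
Σp_P1ᵢ² = 0.02² + 0.31² + 0.40² + 0.08² + 0.10² + 0.09² = 0.0004 + 0.0961 + 0.1600 + 0.0064 + 0.0100 + 0.0081 = 0.2810
B_P1 = 1 / 0.2810 = 3.5587
Σp_P2ᵢ² = 0.02² + 0.46² + 0.03² + 0.09² + 0.02² + 0.38² = 0.0004 + 0.2116 + 0.0009 + 0.0081 + 0.0004 + 0.1444 = 0.3658
B_P2 = 1 / 0.3658 = 2.7337
Highest B → broadest niche (most generalist): population P1 (B = 3.56).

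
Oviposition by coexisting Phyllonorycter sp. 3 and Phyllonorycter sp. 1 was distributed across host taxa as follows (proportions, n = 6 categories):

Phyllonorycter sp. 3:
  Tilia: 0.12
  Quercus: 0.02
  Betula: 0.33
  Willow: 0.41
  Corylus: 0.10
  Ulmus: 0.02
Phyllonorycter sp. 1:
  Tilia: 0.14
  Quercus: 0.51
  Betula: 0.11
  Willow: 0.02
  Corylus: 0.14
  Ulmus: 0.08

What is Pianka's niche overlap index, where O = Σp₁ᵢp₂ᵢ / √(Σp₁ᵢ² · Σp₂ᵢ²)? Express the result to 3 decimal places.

0.281

Σ p₁ᵢp₂ᵢ = 0.0168 + 0.0102 + 0.0363 + 0.0082 + 0.0140 + 0.0016 = 0.0871
Σp_1ᵢ² = 0.12² + 0.02² + 0.33² + 0.41² + 0.10² + 0.02² = 0.0144 + 0.0004 + 0.1089 + 0.1681 + 0.0100 + 0.0004 = 0.3022
Σp_2ᵢ² = 0.14² + 0.51² + 0.11² + 0.02² + 0.14² + 0.08² = 0.0196 + 0.2601 + 0.0121 + 0.0004 + 0.0196 + 0.0064 = 0.3182
O = 0.0871 / √(0.3022 × 0.3182) = 0.0871 / 0.310097 = 0.28088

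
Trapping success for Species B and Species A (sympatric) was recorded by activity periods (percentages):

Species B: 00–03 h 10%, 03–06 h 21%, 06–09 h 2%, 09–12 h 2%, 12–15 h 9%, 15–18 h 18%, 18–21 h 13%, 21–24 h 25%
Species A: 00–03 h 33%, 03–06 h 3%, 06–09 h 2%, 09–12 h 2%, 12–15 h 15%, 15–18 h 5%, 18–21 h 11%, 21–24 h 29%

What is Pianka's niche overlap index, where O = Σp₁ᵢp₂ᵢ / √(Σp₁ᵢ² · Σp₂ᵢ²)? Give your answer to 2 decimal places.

0.74

Convert percentages to proportions (divide by 100).
Σ p₁ᵢp₂ᵢ = 0.0330 + 0.0063 + 0.0004 + 0.0004 + 0.0135 + 0.0090 + 0.0143 + 0.0725 = 0.1494
Σp_1ᵢ² = 0.10² + 0.21² + 0.02² + 0.02² + 0.09² + 0.18² + 0.13² + 0.25² = 0.0100 + 0.0441 + 0.0004 + 0.0004 + 0.0081 + 0.0324 + 0.0169 + 0.0625 = 0.1748
Σp_2ᵢ² = 0.33² + 0.03² + 0.02² + 0.02² + 0.15² + 0.05² + 0.11² + 0.29² = 0.1089 + 0.0009 + 0.0004 + 0.0004 + 0.0225 + 0.0025 + 0.0121 + 0.0841 = 0.2318
O = 0.1494 / √(0.1748 × 0.2318) = 0.1494 / 0.20129 = 0.7422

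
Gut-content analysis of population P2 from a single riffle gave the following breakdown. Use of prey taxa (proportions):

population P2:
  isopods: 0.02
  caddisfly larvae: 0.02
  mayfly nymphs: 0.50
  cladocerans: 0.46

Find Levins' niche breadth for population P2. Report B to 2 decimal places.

2.16

Σpᵢ² = 0.02² + 0.02² + 0.50² + 0.46² = 0.0004 + 0.0004 + 0.2500 + 0.2116 = 0.4624
B = 1 / 0.4624 = 2.1626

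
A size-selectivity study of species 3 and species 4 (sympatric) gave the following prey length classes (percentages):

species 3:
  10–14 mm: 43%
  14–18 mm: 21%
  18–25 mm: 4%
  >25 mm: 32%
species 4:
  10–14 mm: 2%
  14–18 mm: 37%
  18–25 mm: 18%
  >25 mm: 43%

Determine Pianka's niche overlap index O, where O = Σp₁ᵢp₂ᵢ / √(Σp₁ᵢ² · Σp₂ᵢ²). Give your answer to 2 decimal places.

0.67

Convert percentages to proportions (divide by 100).
Σ p₁ᵢp₂ᵢ = 0.0086 + 0.0777 + 0.0072 + 0.1376 = 0.2311
Σp_1ᵢ² = 0.43² + 0.21² + 0.04² + 0.32² = 0.1849 + 0.0441 + 0.0016 + 0.1024 = 0.3330
Σp_2ᵢ² = 0.02² + 0.37² + 0.18² + 0.43² = 0.0004 + 0.1369 + 0.0324 + 0.1849 = 0.3546
O = 0.2311 / √(0.3330 × 0.3546) = 0.2311 / 0.34363 = 0.6725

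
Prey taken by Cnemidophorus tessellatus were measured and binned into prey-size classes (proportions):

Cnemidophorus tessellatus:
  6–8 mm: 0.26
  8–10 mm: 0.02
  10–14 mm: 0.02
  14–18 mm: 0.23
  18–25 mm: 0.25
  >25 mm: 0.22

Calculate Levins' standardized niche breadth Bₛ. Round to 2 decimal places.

0.66

Σpᵢ² = 0.26² + 0.02² + 0.02² + 0.23² + 0.25² + 0.22² = 0.0676 + 0.0004 + 0.0004 + 0.0529 + 0.0625 + 0.0484 = 0.2322
B = 1 / 0.2322 = 4.3066
Bₛ = (B − 1)/(n − 1) = (4.3066 − 1)/(6 − 1) = 3.3066/5 = 0.6613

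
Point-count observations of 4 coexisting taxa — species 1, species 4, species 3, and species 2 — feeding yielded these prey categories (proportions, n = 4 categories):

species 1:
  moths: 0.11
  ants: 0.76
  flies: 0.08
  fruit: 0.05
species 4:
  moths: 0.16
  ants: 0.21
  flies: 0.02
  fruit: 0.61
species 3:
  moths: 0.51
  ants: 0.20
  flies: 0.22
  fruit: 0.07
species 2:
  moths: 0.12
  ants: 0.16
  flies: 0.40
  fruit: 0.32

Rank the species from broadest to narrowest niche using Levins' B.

species 2 > species 3 > species 4 > species 1

Σp_1ᵢ² = 0.11² + 0.76² + 0.08² + 0.05² = 0.0121 + 0.5776 + 0.0064 + 0.0025 = 0.5986
B_1 = 1 / 0.5986 = 1.6706
Σp_4ᵢ² = 0.16² + 0.21² + 0.02² + 0.61² = 0.0256 + 0.0441 + 0.0004 + 0.3721 = 0.4422
B_4 = 1 / 0.4422 = 2.2614
Σp_3ᵢ² = 0.51² + 0.20² + 0.22² + 0.07² = 0.2601 + 0.0400 + 0.0484 + 0.0049 = 0.3534
B_3 = 1 / 0.3534 = 2.8297
Σp_2ᵢ² = 0.12² + 0.16² + 0.40² + 0.32² = 0.0144 + 0.0256 + 0.1600 + 0.1024 = 0.3024
B_2 = 1 / 0.3024 = 3.3069
Ranking by B (broadest → narrowest): species 2 (3.31) > species 3 (2.83) > species 4 (2.26) > species 1 (1.67)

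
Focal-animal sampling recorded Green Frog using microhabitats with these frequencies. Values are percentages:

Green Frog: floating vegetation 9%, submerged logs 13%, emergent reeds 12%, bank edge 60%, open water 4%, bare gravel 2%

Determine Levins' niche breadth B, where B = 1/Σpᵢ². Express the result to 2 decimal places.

2.49

Convert percentages to proportions (divide by 100).
Σpᵢ² = 0.09² + 0.13² + 0.12² + 0.60² + 0.04² + 0.02² = 0.0081 + 0.0169 + 0.0144 + 0.3600 + 0.0016 + 0.0004 = 0.4014
B = 1 / 0.4014 = 2.4913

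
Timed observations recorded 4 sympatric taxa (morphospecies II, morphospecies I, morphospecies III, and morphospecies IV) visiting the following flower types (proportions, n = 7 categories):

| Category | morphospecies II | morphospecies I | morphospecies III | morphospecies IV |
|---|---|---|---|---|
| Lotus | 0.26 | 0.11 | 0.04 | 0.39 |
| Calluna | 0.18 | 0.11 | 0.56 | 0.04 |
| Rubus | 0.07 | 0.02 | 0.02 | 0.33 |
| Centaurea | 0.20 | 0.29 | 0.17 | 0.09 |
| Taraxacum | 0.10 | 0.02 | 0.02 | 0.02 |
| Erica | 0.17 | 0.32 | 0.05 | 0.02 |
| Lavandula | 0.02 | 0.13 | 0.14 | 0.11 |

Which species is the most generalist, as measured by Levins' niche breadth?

morphospecies II

Σp_IIᵢ² = 0.26² + 0.18² + 0.07² + 0.20² + 0.10² + 0.17² + 0.02² = 0.0676 + 0.0324 + 0.0049 + 0.0400 + 0.0100 + 0.0289 + 0.0004 = 0.1842
B_II = 1 / 0.1842 = 5.4289
Σp_Iᵢ² = 0.11² + 0.11² + 0.02² + 0.29² + 0.02² + 0.32² + 0.13² = 0.0121 + 0.0121 + 0.0004 + 0.0841 + 0.0004 + 0.1024 + 0.0169 = 0.2284
B_I = 1 / 0.2284 = 4.3783
Σp_IIIᵢ² = 0.04² + 0.56² + 0.02² + 0.17² + 0.02² + 0.05² + 0.14² = 0.0016 + 0.3136 + 0.0004 + 0.0289 + 0.0004 + 0.0025 + 0.0196 = 0.3670
B_III = 1 / 0.3670 = 2.7248
Σp_IVᵢ² = 0.39² + 0.04² + 0.33² + 0.09² + 0.02² + 0.02² + 0.11² = 0.1521 + 0.0016 + 0.1089 + 0.0081 + 0.0004 + 0.0004 + 0.0121 = 0.2836
B_IV = 1 / 0.2836 = 3.5261
Highest B → broadest niche (most generalist): morphospecies II (B = 5.43).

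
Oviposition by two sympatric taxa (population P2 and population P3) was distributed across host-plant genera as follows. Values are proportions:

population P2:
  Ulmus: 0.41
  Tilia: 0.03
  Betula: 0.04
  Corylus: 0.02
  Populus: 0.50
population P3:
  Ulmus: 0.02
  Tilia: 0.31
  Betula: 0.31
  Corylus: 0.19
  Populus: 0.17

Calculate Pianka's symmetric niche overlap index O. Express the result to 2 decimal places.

Σ p₁ᵢp₂ᵢ = 0.0082 + 0.0093 + 0.0124 + 0.0038 + 0.0850 = 0.1187
Σp_1ᵢ² = 0.41² + 0.03² + 0.04² + 0.02² + 0.50² = 0.1681 + 0.0009 + 0.0016 + 0.0004 + 0.2500 = 0.4210
Σp_2ᵢ² = 0.02² + 0.31² + 0.31² + 0.19² + 0.17² = 0.0004 + 0.0961 + 0.0961 + 0.0361 + 0.0289 = 0.2576
O = 0.1187 / √(0.4210 × 0.2576) = 0.1187 / 0.32932 = 0.3604

0.36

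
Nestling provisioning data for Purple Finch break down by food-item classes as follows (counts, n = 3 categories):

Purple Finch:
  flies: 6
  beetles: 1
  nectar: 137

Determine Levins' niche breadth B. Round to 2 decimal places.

Proportions for Purple Finch (n=144): 6/144=0.0417, 1/144=0.0069, 137/144=0.9514
Σpᵢ² = 0.0417² + 0.0069² + 0.9514² = 0.001739 + 0.000048 + 0.905162 = 0.906949
B = 1 / 0.906949 = 1.1026

1.10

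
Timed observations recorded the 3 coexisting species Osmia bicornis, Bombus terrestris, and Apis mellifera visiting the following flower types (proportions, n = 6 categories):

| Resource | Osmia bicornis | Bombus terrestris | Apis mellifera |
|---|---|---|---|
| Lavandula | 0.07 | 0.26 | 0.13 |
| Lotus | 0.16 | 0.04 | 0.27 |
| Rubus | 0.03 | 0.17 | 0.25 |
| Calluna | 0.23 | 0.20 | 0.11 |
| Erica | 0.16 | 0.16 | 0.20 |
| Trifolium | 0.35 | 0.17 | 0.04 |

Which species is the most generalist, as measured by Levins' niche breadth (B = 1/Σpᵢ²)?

Σp_bicoᵢ² = 0.07² + 0.16² + 0.03² + 0.23² + 0.16² + 0.35² = 0.0049 + 0.0256 + 0.0009 + 0.0529 + 0.0256 + 0.1225 = 0.2324
B_bico = 1 / 0.2324 = 4.3029
Σp_terrᵢ² = 0.26² + 0.04² + 0.17² + 0.20² + 0.16² + 0.17² = 0.0676 + 0.0016 + 0.0289 + 0.0400 + 0.0256 + 0.0289 = 0.1926
B_terr = 1 / 0.1926 = 5.1921
Σp_mellᵢ² = 0.13² + 0.27² + 0.25² + 0.11² + 0.20² + 0.04² = 0.0169 + 0.0729 + 0.0625 + 0.0121 + 0.0400 + 0.0016 = 0.2060
B_mell = 1 / 0.2060 = 4.8544
Highest B → broadest niche (most generalist): Bombus terrestris (B = 5.19).

Bombus terrestris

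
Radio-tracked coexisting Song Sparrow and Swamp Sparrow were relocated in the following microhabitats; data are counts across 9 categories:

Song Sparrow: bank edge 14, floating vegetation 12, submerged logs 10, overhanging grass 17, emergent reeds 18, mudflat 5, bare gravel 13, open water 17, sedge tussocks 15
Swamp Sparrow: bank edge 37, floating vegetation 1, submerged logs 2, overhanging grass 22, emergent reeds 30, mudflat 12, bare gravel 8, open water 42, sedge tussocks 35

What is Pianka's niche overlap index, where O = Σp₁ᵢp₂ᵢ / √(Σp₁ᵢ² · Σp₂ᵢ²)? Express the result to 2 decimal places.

Proportions for Song Sparrow (n=121): 14/121=0.1157, 12/121=0.0992, 10/121=0.0826, 17/121=0.1405, 18/121=0.1488, 5/121=0.0413, 13/121=0.1074, 17/121=0.1405, 15/121=0.1240
Proportions for Swamp Sparrow (n=189): 37/189=0.1958, 1/189=0.0053, 2/189=0.0106, 22/189=0.1164, 30/189=0.1587, 12/189=0.0635, 8/189=0.0423, 42/189=0.2222, 35/189=0.1852
Σ p₁ᵢp₂ᵢ = 0.022654 + 0.000526 + 0.000876 + 0.016354 + 0.023615 + 0.002623 + 0.004543 + 0.031219 + 0.022965 = 0.125375
Σp_1ᵢ² = 0.1157² + 0.0992² + 0.0826² + 0.1405² + 0.1488² + 0.0413² + 0.1074² + 0.1405² + 0.1240² = 0.013386 + 0.009841 + 0.006823 + 0.019740 + 0.022141 + 0.001706 + 0.011535 + 0.019740 + 0.015376 = 0.120288
Σp_2ᵢ² = 0.1958² + 0.0053² + 0.0106² + 0.1164² + 0.1587² + 0.0635² + 0.0423² + 0.2222² + 0.1852² = 0.038338 + 0.000028 + 0.000112 + 0.013549 + 0.025186 + 0.004032 + 0.001789 + 0.049373 + 0.034299 = 0.166706
O = 0.125375 / √(0.120288 × 0.166706) = 0.125375 / 0.1416077 = 0.8854

0.89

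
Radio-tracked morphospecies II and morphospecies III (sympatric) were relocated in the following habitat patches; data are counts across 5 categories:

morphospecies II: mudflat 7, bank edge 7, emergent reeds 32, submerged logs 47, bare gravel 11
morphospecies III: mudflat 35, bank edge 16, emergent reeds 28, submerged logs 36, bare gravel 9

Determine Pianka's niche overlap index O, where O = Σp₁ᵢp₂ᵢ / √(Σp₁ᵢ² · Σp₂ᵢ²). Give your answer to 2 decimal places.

0.86

Proportions for morphospecies II (n=104): 7/104=0.0673, 7/104=0.0673, 32/104=0.3077, 47/104=0.4519, 11/104=0.1058
Proportions for morphospecies III (n=124): 35/124=0.2823, 16/124=0.1290, 28/124=0.2258, 36/124=0.2903, 9/124=0.0726
Σ p₁ᵢp₂ᵢ = 0.018999 + 0.008682 + 0.069479 + 0.131187 + 0.007681 = 0.236028
Σp_1ᵢ² = 0.0673² + 0.0673² + 0.3077² + 0.4519² + 0.1058² = 0.004529 + 0.004529 + 0.094679 + 0.204214 + 0.011194 = 0.319145
Σp_2ᵢ² = 0.2823² + 0.1290² + 0.2258² + 0.2903² + 0.0726² = 0.079693 + 0.016641 + 0.050986 + 0.084274 + 0.005271 = 0.236865
O = 0.236028 / √(0.319145 × 0.236865) = 0.236028 / 0.2749441 = 0.8585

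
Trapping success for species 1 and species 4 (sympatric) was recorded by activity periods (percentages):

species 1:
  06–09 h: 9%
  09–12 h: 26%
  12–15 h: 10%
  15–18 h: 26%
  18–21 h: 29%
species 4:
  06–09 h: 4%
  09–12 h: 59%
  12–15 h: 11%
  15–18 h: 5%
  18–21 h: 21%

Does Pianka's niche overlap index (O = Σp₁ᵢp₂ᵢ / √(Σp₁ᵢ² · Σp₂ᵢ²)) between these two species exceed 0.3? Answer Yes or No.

Yes

Convert percentages to proportions (divide by 100).
Σ p₁ᵢp₂ᵢ = 0.0036 + 0.1534 + 0.0110 + 0.0130 + 0.0609 = 0.2419
Σp_1ᵢ² = 0.09² + 0.26² + 0.10² + 0.26² + 0.29² = 0.0081 + 0.0676 + 0.0100 + 0.0676 + 0.0841 = 0.2374
Σp_2ᵢ² = 0.04² + 0.59² + 0.11² + 0.05² + 0.21² = 0.0016 + 0.3481 + 0.0121 + 0.0025 + 0.0441 = 0.4084
O = 0.2419 / √(0.2374 × 0.4084) = 0.2419 / 0.31137 = 0.7769
O = 0.7769 > 0.3 → Yes.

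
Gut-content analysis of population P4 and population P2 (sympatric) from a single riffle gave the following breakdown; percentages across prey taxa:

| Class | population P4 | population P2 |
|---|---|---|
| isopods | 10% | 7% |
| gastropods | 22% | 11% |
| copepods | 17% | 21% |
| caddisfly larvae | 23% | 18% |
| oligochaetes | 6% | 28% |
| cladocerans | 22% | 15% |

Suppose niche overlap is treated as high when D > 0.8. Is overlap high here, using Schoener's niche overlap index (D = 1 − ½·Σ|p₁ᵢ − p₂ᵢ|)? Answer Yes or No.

Convert percentages to proportions (divide by 100).
Σ|p₁ᵢ − p₂ᵢ| = 0.03 + 0.11 + 0.04 + 0.05 + 0.22 + 0.07 = 0.52
D = 1 − ½ × 0.52 = 1 − 0.260 = 0.7400
D = 0.7400 < 0.8 → No.

No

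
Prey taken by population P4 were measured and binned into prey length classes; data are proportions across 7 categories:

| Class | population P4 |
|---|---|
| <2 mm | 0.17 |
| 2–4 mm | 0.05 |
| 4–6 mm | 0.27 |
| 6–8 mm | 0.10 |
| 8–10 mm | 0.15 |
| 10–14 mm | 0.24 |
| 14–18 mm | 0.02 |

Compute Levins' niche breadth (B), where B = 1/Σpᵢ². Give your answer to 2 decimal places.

Σpᵢ² = 0.17² + 0.05² + 0.27² + 0.10² + 0.15² + 0.24² + 0.02² = 0.0289 + 0.0025 + 0.0729 + 0.0100 + 0.0225 + 0.0576 + 0.0004 = 0.1948
B = 1 / 0.1948 = 5.1335

5.13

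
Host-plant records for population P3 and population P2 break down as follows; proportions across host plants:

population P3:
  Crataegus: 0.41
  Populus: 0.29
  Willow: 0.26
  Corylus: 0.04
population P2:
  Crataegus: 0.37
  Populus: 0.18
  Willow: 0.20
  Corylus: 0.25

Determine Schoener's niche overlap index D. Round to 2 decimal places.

Σ|p₁ᵢ − p₂ᵢ| = 0.04 + 0.11 + 0.06 + 0.21 = 0.42
D = 1 − ½ × 0.42 = 1 − 0.210 = 0.7900

0.79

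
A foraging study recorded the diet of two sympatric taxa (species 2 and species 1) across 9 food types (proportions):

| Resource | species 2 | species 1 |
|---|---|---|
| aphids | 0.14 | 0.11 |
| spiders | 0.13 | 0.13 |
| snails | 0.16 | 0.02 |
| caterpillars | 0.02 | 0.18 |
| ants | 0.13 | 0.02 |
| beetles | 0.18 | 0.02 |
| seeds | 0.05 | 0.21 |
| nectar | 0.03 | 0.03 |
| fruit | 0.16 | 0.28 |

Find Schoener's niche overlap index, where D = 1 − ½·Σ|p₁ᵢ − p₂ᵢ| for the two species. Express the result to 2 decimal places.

Σ|p₁ᵢ − p₂ᵢ| = 0.03 + 0.00 + 0.14 + 0.16 + 0.11 + 0.16 + 0.16 + 0.00 + 0.12 = 0.88
D = 1 − ½ × 0.88 = 1 − 0.440 = 0.5600

0.56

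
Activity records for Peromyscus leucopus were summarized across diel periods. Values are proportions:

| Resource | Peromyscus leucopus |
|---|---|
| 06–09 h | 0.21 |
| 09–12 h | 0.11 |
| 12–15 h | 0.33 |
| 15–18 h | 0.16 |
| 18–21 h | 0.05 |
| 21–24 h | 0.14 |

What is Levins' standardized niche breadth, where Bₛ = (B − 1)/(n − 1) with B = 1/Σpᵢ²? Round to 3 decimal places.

Σpᵢ² = 0.21² + 0.11² + 0.33² + 0.16² + 0.05² + 0.14² = 0.0441 + 0.0121 + 0.1089 + 0.0256 + 0.0025 + 0.0196 = 0.2128
B = 1 / 0.2128 = 4.69925
Bₛ = (B − 1)/(n − 1) = (4.69925 − 1)/(6 − 1) = 3.69925/5 = 0.73985

0.740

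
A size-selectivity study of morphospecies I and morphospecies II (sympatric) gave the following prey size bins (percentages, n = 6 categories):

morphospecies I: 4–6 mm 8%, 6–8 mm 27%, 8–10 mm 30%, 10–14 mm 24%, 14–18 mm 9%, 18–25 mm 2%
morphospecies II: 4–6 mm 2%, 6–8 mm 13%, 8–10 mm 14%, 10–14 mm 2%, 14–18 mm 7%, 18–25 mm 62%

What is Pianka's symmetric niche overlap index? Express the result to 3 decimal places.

Convert percentages to proportions (divide by 100).
Σ p₁ᵢp₂ᵢ = 0.0016 + 0.0351 + 0.0420 + 0.0048 + 0.0063 + 0.0124 = 0.1022
Σp_1ᵢ² = 0.08² + 0.27² + 0.30² + 0.24² + 0.09² + 0.02² = 0.0064 + 0.0729 + 0.0900 + 0.0576 + 0.0081 + 0.0004 = 0.2354
Σp_2ᵢ² = 0.02² + 0.13² + 0.14² + 0.02² + 0.07² + 0.62² = 0.0004 + 0.0169 + 0.0196 + 0.0004 + 0.0049 + 0.3844 = 0.4266
O = 0.1022 / √(0.2354 × 0.4266) = 0.1022 / 0.316894 = 0.32251

0.323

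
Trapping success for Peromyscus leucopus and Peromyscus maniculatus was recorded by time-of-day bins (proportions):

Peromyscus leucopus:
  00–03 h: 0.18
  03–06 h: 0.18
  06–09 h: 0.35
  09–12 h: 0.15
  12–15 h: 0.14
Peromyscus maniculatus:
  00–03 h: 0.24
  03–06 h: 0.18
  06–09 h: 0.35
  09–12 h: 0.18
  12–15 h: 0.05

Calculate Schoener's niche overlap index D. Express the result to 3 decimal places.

Σ|p₁ᵢ − p₂ᵢ| = 0.06 + 0.00 + 0.00 + 0.03 + 0.09 = 0.18
D = 1 − ½ × 0.18 = 1 − 0.090 = 0.91000

0.910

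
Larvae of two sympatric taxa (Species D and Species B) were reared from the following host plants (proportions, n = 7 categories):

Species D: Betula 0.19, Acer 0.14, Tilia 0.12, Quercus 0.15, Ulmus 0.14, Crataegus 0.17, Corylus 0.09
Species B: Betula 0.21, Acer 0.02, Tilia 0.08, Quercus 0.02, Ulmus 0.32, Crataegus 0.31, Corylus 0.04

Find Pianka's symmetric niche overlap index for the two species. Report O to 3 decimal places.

0.808

Σ p₁ᵢp₂ᵢ = 0.0399 + 0.0028 + 0.0096 + 0.0030 + 0.0448 + 0.0527 + 0.0036 = 0.1564
Σp_1ᵢ² = 0.19² + 0.14² + 0.12² + 0.15² + 0.14² + 0.17² + 0.09² = 0.0361 + 0.0196 + 0.0144 + 0.0225 + 0.0196 + 0.0289 + 0.0081 = 0.1492
Σp_2ᵢ² = 0.21² + 0.02² + 0.08² + 0.02² + 0.32² + 0.31² + 0.04² = 0.0441 + 0.0004 + 0.0064 + 0.0004 + 0.1024 + 0.0961 + 0.0016 = 0.2514
O = 0.1564 / √(0.1492 × 0.2514) = 0.1564 / 0.193672 = 0.80755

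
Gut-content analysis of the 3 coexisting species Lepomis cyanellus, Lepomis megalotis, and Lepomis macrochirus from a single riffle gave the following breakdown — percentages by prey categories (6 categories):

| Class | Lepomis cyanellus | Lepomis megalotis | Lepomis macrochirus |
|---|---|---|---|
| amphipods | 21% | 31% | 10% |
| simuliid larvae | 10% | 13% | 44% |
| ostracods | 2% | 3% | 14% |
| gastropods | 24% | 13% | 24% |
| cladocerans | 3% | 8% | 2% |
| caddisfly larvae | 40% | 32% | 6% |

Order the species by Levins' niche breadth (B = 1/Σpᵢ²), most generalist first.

Convert percentages to proportions (divide by 100).
Σp_cyanᵢ² = 0.21² + 0.10² + 0.02² + 0.24² + 0.03² + 0.40² = 0.0441 + 0.0100 + 0.0004 + 0.0576 + 0.0009 + 0.1600 = 0.2730
B_cyan = 1 / 0.2730 = 3.6630
Σp_megaᵢ² = 0.31² + 0.13² + 0.03² + 0.13² + 0.08² + 0.32² = 0.0961 + 0.0169 + 0.0009 + 0.0169 + 0.0064 + 0.1024 = 0.2396
B_mega = 1 / 0.2396 = 4.1736
Σp_macrᵢ² = 0.10² + 0.44² + 0.14² + 0.24² + 0.02² + 0.06² = 0.0100 + 0.1936 + 0.0196 + 0.0576 + 0.0004 + 0.0036 = 0.2848
B_macr = 1 / 0.2848 = 3.5112
Ranking by B (broadest → narrowest): Lepomis megalotis (4.17) > Lepomis cyanellus (3.66) > Lepomis macrochirus (3.51)

Lepomis megalotis > Lepomis cyanellus > Lepomis macrochirus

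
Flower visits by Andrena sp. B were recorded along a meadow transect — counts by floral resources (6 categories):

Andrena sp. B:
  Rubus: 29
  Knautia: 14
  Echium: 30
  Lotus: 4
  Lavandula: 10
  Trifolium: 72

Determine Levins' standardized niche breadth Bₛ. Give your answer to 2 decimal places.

0.50

Proportions for Andrena sp. B (n=159): 29/159=0.1824, 14/159=0.0881, 30/159=0.1887, 4/159=0.0252, 10/159=0.0629, 72/159=0.4528
Σpᵢ² = 0.1824² + 0.0881² + 0.1887² + 0.0252² + 0.0629² + 0.4528² = 0.033270 + 0.007762 + 0.035608 + 0.000635 + 0.003956 + 0.205028 = 0.286259
B = 1 / 0.286259 = 3.4933
Bₛ = (B − 1)/(n − 1) = (3.4933 − 1)/(6 − 1) = 2.4933/5 = 0.4987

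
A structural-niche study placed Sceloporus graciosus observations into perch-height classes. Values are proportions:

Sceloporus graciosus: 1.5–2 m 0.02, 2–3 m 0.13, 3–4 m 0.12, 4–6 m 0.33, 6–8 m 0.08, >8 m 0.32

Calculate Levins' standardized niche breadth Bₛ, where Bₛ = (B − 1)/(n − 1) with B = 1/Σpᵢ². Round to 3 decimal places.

0.602

Σpᵢ² = 0.02² + 0.13² + 0.12² + 0.33² + 0.08² + 0.32² = 0.0004 + 0.0169 + 0.0144 + 0.1089 + 0.0064 + 0.1024 = 0.2494
B = 1 / 0.2494 = 4.00962
Bₛ = (B − 1)/(n − 1) = (4.00962 − 1)/(6 − 1) = 3.00962/5 = 0.60192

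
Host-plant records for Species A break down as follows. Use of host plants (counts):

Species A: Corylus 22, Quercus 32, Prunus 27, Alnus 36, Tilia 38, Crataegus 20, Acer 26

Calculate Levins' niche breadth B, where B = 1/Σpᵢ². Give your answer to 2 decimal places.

6.67

Proportions for Species A (n=201): 22/201=0.1095, 32/201=0.1592, 27/201=0.1343, 36/201=0.1791, 38/201=0.1891, 20/201=0.0995, 26/201=0.1294
Σpᵢ² = 0.1095² + 0.1592² + 0.1343² + 0.1791² + 0.1891² + 0.0995² + 0.1294² = 0.011990 + 0.025345 + 0.018036 + 0.032077 + 0.035759 + 0.009900 + 0.016744 = 0.149851
B = 1 / 0.149851 = 6.6733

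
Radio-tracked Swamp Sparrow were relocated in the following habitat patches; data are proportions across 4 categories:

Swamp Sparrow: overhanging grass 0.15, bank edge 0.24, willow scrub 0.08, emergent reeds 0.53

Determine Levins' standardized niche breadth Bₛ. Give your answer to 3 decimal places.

Σpᵢ² = 0.15² + 0.24² + 0.08² + 0.53² = 0.0225 + 0.0576 + 0.0064 + 0.2809 = 0.3674
B = 1 / 0.3674 = 2.72183
Bₛ = (B − 1)/(n − 1) = (2.72183 − 1)/(4 − 1) = 1.72183/3 = 0.57394

0.574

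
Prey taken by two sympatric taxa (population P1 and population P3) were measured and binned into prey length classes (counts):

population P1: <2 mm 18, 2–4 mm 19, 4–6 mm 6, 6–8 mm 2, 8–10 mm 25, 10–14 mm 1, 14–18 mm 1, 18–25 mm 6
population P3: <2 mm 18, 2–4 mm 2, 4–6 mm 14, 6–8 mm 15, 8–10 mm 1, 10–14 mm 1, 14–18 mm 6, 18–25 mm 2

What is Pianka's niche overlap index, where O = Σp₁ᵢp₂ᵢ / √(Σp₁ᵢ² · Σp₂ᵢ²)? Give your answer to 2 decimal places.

0.50

Proportions for population P1 (n=78): 18/78=0.2308, 19/78=0.2436, 6/78=0.0769, 2/78=0.0256, 25/78=0.3205, 1/78=0.0128, 1/78=0.0128, 6/78=0.0769
Proportions for population P3 (n=59): 18/59=0.3051, 2/59=0.0339, 14/59=0.2373, 15/59=0.2542, 1/59=0.0169, 1/59=0.0169, 6/59=0.1017, 2/59=0.0339
Σ p₁ᵢp₂ᵢ = 0.070417 + 0.008258 + 0.018248 + 0.006508 + 0.005416 + 0.000216 + 0.001302 + 0.002607 = 0.112972
Σp_1ᵢ² = 0.2308² + 0.2436² + 0.0769² + 0.0256² + 0.3205² + 0.0128² + 0.0128² + 0.0769² = 0.053269 + 0.059341 + 0.005914 + 0.000655 + 0.102720 + 0.000164 + 0.000164 + 0.005914 = 0.228141
Σp_2ᵢ² = 0.3051² + 0.0339² + 0.2373² + 0.2542² + 0.0169² + 0.0169² + 0.1017² + 0.0339² = 0.093086 + 0.001149 + 0.056311 + 0.064618 + 0.000286 + 0.000286 + 0.010343 + 0.001149 = 0.227228
O = 0.112972 / √(0.228141 × 0.227228) = 0.112972 / 0.2276840 = 0.4962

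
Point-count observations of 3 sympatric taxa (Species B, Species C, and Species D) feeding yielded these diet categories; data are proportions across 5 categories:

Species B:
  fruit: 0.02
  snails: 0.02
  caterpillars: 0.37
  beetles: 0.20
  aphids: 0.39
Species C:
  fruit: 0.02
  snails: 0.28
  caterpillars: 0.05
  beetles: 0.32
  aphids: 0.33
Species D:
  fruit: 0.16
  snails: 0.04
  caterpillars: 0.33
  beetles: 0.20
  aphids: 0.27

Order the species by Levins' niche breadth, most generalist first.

Species D > Species C > Species B

Σp_Bᵢ² = 0.02² + 0.02² + 0.37² + 0.20² + 0.39² = 0.0004 + 0.0004 + 0.1369 + 0.0400 + 0.1521 = 0.3298
B_B = 1 / 0.3298 = 3.0321
Σp_Cᵢ² = 0.02² + 0.28² + 0.05² + 0.32² + 0.33² = 0.0004 + 0.0784 + 0.0025 + 0.1024 + 0.1089 = 0.2926
B_C = 1 / 0.2926 = 3.4176
Σp_Dᵢ² = 0.16² + 0.04² + 0.33² + 0.20² + 0.27² = 0.0256 + 0.0016 + 0.1089 + 0.0400 + 0.0729 = 0.2490
B_D = 1 / 0.2490 = 4.0161
Ranking by B (broadest → narrowest): Species D (4.02) > Species C (3.42) > Species B (3.03)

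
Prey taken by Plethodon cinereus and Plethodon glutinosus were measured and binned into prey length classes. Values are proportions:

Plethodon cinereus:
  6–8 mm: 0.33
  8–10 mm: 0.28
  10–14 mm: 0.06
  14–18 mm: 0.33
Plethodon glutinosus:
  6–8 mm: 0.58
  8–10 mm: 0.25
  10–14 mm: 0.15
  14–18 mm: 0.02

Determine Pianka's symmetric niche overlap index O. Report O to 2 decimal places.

0.78

Σ p₁ᵢp₂ᵢ = 0.1914 + 0.0700 + 0.0090 + 0.0066 = 0.2770
Σp_1ᵢ² = 0.33² + 0.28² + 0.06² + 0.33² = 0.1089 + 0.0784 + 0.0036 + 0.1089 = 0.2998
Σp_2ᵢ² = 0.58² + 0.25² + 0.15² + 0.02² = 0.3364 + 0.0625 + 0.0225 + 0.0004 = 0.4218
O = 0.2770 / √(0.2998 × 0.4218) = 0.2770 / 0.35561 = 0.7789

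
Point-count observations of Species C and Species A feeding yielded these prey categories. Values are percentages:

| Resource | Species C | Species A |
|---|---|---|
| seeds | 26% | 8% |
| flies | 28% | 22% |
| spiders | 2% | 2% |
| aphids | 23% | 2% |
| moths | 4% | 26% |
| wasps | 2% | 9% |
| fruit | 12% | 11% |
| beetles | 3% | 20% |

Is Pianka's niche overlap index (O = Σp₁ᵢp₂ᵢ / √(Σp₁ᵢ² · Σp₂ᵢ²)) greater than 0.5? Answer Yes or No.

Convert percentages to proportions (divide by 100).
Σ p₁ᵢp₂ᵢ = 0.0208 + 0.0616 + 0.0004 + 0.0046 + 0.0104 + 0.0018 + 0.0132 + 0.0060 = 0.1188
Σp_1ᵢ² = 0.26² + 0.28² + 0.02² + 0.23² + 0.04² + 0.02² + 0.12² + 0.03² = 0.0676 + 0.0784 + 0.0004 + 0.0529 + 0.0016 + 0.0004 + 0.0144 + 0.0009 = 0.2166
Σp_2ᵢ² = 0.08² + 0.22² + 0.02² + 0.02² + 0.26² + 0.09² + 0.11² + 0.20² = 0.0064 + 0.0484 + 0.0004 + 0.0004 + 0.0676 + 0.0081 + 0.0121 + 0.0400 = 0.1834
O = 0.1188 / √(0.2166 × 0.1834) = 0.1188 / 0.19931 = 0.5961
O = 0.5961 > 0.5 → Yes.

Yes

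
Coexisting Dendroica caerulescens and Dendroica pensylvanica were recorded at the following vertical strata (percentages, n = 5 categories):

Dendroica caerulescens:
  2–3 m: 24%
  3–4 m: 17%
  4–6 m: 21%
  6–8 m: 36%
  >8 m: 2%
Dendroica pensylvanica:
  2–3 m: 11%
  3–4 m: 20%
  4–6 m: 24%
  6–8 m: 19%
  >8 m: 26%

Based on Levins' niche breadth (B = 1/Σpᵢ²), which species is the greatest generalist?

Dendroica pensylvanica

Convert percentages to proportions (divide by 100).
Σp_caerᵢ² = 0.24² + 0.17² + 0.21² + 0.36² + 0.02² = 0.0576 + 0.0289 + 0.0441 + 0.1296 + 0.0004 = 0.2606
B_caer = 1 / 0.2606 = 3.8373
Σp_pensᵢ² = 0.11² + 0.20² + 0.24² + 0.19² + 0.26² = 0.0121 + 0.0400 + 0.0576 + 0.0361 + 0.0676 = 0.2134
B_pens = 1 / 0.2134 = 4.6860
Highest B → broadest niche (most generalist): Dendroica pensylvanica (B = 4.69).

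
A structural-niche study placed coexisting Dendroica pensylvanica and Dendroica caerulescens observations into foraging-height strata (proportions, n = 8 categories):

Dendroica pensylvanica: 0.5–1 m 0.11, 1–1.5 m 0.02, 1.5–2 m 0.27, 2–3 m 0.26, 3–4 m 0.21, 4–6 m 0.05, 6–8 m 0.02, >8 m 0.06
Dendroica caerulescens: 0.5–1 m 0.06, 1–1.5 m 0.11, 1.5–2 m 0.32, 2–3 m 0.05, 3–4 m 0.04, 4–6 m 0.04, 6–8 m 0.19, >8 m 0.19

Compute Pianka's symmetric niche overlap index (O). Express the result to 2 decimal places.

0.67

Σ p₁ᵢp₂ᵢ = 0.0066 + 0.0022 + 0.0864 + 0.0130 + 0.0084 + 0.0020 + 0.0038 + 0.0114 = 0.1338
Σp_1ᵢ² = 0.11² + 0.02² + 0.27² + 0.26² + 0.21² + 0.05² + 0.02² + 0.06² = 0.0121 + 0.0004 + 0.0729 + 0.0676 + 0.0441 + 0.0025 + 0.0004 + 0.0036 = 0.2036
Σp_2ᵢ² = 0.06² + 0.11² + 0.32² + 0.05² + 0.04² + 0.04² + 0.19² + 0.19² = 0.0036 + 0.0121 + 0.1024 + 0.0025 + 0.0016 + 0.0016 + 0.0361 + 0.0361 = 0.1960
O = 0.1338 / √(0.2036 × 0.1960) = 0.1338 / 0.19976 = 0.6698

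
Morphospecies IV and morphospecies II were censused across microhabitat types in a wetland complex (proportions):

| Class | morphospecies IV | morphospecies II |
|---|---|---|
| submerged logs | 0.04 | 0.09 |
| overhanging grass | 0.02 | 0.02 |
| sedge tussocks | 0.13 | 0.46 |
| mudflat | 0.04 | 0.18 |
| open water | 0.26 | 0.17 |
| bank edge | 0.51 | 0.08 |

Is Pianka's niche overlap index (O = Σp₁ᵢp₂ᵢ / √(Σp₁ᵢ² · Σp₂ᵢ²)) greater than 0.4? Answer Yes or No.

Σ p₁ᵢp₂ᵢ = 0.0036 + 0.0004 + 0.0598 + 0.0072 + 0.0442 + 0.0408 = 0.1560
Σp_1ᵢ² = 0.04² + 0.02² + 0.13² + 0.04² + 0.26² + 0.51² = 0.0016 + 0.0004 + 0.0169 + 0.0016 + 0.0676 + 0.2601 = 0.3482
Σp_2ᵢ² = 0.09² + 0.02² + 0.46² + 0.18² + 0.17² + 0.08² = 0.0081 + 0.0004 + 0.2116 + 0.0324 + 0.0289 + 0.0064 = 0.2878
O = 0.1560 / √(0.3482 × 0.2878) = 0.1560 / 0.31656 = 0.4928
O = 0.4928 > 0.4 → Yes.

Yes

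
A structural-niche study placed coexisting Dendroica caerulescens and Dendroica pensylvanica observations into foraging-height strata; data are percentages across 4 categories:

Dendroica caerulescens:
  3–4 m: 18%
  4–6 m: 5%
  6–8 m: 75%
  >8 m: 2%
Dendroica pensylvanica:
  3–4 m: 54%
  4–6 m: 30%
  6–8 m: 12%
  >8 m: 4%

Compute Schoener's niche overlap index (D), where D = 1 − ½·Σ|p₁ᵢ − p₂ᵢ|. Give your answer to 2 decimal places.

0.37

Convert percentages to proportions (divide by 100).
Σ|p₁ᵢ − p₂ᵢ| = 0.36 + 0.25 + 0.63 + 0.02 = 1.26
D = 1 − ½ × 1.26 = 1 − 0.630 = 0.3700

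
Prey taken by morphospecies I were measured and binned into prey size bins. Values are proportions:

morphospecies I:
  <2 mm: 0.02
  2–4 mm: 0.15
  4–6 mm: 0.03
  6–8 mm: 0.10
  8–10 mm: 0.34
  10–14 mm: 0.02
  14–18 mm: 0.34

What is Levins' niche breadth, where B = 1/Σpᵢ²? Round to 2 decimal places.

Σpᵢ² = 0.02² + 0.15² + 0.03² + 0.10² + 0.34² + 0.02² + 0.34² = 0.0004 + 0.0225 + 0.0009 + 0.0100 + 0.1156 + 0.0004 + 0.1156 = 0.2654
B = 1 / 0.2654 = 3.7679

3.77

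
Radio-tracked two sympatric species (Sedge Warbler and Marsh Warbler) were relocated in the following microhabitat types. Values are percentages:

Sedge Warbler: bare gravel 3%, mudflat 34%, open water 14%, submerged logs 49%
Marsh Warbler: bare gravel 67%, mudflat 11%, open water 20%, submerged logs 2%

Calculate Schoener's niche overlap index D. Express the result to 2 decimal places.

0.30

Convert percentages to proportions (divide by 100).
Σ|p₁ᵢ − p₂ᵢ| = 0.64 + 0.23 + 0.06 + 0.47 = 1.40
D = 1 − ½ × 1.40 = 1 − 0.700 = 0.3000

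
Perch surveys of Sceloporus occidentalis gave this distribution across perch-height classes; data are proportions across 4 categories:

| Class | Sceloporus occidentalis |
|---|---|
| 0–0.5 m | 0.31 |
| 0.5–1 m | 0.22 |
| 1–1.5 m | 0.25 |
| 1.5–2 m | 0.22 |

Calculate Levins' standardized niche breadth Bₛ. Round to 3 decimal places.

0.972

Σpᵢ² = 0.31² + 0.22² + 0.25² + 0.22² = 0.0961 + 0.0484 + 0.0625 + 0.0484 = 0.2554
B = 1 / 0.2554 = 3.91543
Bₛ = (B − 1)/(n − 1) = (3.91543 − 1)/(4 − 1) = 2.91543/3 = 0.97181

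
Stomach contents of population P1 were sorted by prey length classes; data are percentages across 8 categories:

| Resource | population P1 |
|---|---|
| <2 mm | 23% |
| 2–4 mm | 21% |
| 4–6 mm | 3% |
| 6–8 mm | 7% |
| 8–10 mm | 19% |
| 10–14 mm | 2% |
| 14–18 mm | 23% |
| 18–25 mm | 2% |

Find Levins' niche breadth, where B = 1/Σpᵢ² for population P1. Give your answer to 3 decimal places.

5.192

Convert percentages to proportions (divide by 100).
Σpᵢ² = 0.23² + 0.21² + 0.03² + 0.07² + 0.19² + 0.02² + 0.23² + 0.02² = 0.0529 + 0.0441 + 0.0009 + 0.0049 + 0.0361 + 0.0004 + 0.0529 + 0.0004 = 0.1926
B = 1 / 0.1926 = 5.19211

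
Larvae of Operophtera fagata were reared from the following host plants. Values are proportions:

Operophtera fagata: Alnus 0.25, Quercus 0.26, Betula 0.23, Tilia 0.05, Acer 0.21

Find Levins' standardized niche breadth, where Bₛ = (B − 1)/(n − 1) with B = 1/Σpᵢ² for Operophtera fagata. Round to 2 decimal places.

0.84

Σpᵢ² = 0.25² + 0.26² + 0.23² + 0.05² + 0.21² = 0.0625 + 0.0676 + 0.0529 + 0.0025 + 0.0441 = 0.2296
B = 1 / 0.2296 = 4.3554
Bₛ = (B − 1)/(n − 1) = (4.3554 − 1)/(5 − 1) = 3.3554/4 = 0.8389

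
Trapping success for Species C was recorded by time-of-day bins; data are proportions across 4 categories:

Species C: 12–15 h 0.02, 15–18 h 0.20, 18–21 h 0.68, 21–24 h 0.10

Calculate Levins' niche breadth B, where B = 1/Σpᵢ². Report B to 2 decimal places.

1.95

Σpᵢ² = 0.02² + 0.20² + 0.68² + 0.10² = 0.0004 + 0.0400 + 0.4624 + 0.0100 = 0.5128
B = 1 / 0.5128 = 1.9501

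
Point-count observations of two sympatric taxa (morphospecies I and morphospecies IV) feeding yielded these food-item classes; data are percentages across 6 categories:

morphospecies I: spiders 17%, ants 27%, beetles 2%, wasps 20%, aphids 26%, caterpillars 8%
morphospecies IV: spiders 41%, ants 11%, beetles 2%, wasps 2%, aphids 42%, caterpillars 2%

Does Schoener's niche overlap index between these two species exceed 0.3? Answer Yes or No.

Convert percentages to proportions (divide by 100).
Σ|p₁ᵢ − p₂ᵢ| = 0.24 + 0.16 + 0.00 + 0.18 + 0.16 + 0.06 = 0.80
D = 1 − ½ × 0.80 = 1 − 0.400 = 0.6000
D = 0.6000 > 0.3 → Yes.

Yes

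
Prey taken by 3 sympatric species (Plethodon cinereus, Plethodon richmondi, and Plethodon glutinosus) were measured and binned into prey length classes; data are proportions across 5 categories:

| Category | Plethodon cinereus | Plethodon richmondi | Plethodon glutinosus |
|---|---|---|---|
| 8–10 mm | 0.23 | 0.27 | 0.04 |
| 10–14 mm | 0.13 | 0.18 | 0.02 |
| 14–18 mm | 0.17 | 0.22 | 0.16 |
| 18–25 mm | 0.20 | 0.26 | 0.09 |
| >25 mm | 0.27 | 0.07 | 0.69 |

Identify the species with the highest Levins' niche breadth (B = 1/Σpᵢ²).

Plethodon cinereus

Σp_cineᵢ² = 0.23² + 0.13² + 0.17² + 0.20² + 0.27² = 0.0529 + 0.0169 + 0.0289 + 0.0400 + 0.0729 = 0.2116
B_cine = 1 / 0.2116 = 4.7259
Σp_richᵢ² = 0.27² + 0.18² + 0.22² + 0.26² + 0.07² = 0.0729 + 0.0324 + 0.0484 + 0.0676 + 0.0049 = 0.2262
B_rich = 1 / 0.2262 = 4.4209
Σp_glutᵢ² = 0.04² + 0.02² + 0.16² + 0.09² + 0.69² = 0.0016 + 0.0004 + 0.0256 + 0.0081 + 0.4761 = 0.5118
B_glut = 1 / 0.5118 = 1.9539
Highest B → broadest niche (most generalist): Plethodon cinereus (B = 4.73).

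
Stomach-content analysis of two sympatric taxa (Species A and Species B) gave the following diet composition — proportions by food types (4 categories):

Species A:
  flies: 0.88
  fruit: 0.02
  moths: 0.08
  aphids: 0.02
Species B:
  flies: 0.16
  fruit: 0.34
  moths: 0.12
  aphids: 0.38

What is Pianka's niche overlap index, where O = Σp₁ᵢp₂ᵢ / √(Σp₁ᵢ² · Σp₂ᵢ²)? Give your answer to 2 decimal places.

0.34

Σ p₁ᵢp₂ᵢ = 0.1408 + 0.0068 + 0.0096 + 0.0076 = 0.1648
Σp_1ᵢ² = 0.88² + 0.02² + 0.08² + 0.02² = 0.7744 + 0.0004 + 0.0064 + 0.0004 = 0.7816
Σp_2ᵢ² = 0.16² + 0.34² + 0.12² + 0.38² = 0.0256 + 0.1156 + 0.0144 + 0.1444 = 0.3000
O = 0.1648 / √(0.7816 × 0.3000) = 0.1648 / 0.48423 = 0.3403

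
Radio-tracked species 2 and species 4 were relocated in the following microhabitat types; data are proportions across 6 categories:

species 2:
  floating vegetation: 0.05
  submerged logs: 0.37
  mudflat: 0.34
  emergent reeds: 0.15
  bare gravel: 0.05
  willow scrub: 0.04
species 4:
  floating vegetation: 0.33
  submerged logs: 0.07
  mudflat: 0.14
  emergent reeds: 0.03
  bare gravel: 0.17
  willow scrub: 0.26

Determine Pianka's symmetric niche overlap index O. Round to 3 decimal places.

0.445

Σ p₁ᵢp₂ᵢ = 0.0165 + 0.0259 + 0.0476 + 0.0045 + 0.0085 + 0.0104 = 0.1134
Σp_1ᵢ² = 0.05² + 0.37² + 0.34² + 0.15² + 0.05² + 0.04² = 0.0025 + 0.1369 + 0.1156 + 0.0225 + 0.0025 + 0.0016 = 0.2816
Σp_2ᵢ² = 0.33² + 0.07² + 0.14² + 0.03² + 0.17² + 0.26² = 0.1089 + 0.0049 + 0.0196 + 0.0009 + 0.0289 + 0.0676 = 0.2308
O = 0.1134 / √(0.2816 × 0.2308) = 0.1134 / 0.254938 = 0.44481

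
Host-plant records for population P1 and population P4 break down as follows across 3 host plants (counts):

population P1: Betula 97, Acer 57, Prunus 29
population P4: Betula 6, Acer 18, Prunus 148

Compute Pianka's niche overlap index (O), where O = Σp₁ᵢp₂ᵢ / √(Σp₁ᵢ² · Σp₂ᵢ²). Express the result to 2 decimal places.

0.34

Proportions for population P1 (n=183): 97/183=0.5301, 57/183=0.3115, 29/183=0.1585
Proportions for population P4 (n=172): 6/172=0.0349, 18/172=0.1047, 148/172=0.8605
Σ p₁ᵢp₂ᵢ = 0.018500 + 0.032614 + 0.136389 = 0.187503
Σp_1ᵢ² = 0.5301² + 0.3115² + 0.1585² = 0.281006 + 0.097032 + 0.025122 = 0.403160
Σp_2ᵢ² = 0.0349² + 0.1047² + 0.8605² = 0.001218 + 0.010962 + 0.740460 = 0.752640
O = 0.187503 / √(0.403160 × 0.752640) = 0.187503 / 0.5508487 = 0.3404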